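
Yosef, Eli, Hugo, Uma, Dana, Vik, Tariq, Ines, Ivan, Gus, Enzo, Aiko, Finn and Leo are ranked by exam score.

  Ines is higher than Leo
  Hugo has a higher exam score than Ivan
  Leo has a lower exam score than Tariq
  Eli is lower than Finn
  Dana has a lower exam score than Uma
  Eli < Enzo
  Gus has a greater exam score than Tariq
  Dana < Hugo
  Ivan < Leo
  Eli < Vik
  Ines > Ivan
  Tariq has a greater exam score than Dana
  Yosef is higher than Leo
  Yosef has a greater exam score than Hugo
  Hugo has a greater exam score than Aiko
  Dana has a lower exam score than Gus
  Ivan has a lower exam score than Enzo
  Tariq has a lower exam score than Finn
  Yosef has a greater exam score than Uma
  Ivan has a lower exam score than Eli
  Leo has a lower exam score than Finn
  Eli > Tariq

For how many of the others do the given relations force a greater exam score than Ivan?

Directly above Ivan: Leo, Eli, Ines, Enzo, Hugo.
One step further: Tariq, Finn, Vik, Yosef (9 so far).
One step further: Gus (10 so far).
Nothing else is reachable above Ivan; 10 in all.

10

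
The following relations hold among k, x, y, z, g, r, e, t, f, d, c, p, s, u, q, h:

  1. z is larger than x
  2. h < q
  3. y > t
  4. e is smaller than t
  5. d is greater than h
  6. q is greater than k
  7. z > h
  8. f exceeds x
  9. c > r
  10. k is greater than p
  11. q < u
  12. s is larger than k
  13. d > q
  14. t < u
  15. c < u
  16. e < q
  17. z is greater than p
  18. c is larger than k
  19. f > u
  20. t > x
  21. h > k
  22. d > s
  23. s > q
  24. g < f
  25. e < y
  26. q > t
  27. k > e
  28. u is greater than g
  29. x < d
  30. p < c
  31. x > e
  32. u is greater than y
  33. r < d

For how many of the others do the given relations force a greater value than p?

The elements the relations force above p are k, h, q, z, c, u, s, d, f — no chain reaches any other.
That is 9.

9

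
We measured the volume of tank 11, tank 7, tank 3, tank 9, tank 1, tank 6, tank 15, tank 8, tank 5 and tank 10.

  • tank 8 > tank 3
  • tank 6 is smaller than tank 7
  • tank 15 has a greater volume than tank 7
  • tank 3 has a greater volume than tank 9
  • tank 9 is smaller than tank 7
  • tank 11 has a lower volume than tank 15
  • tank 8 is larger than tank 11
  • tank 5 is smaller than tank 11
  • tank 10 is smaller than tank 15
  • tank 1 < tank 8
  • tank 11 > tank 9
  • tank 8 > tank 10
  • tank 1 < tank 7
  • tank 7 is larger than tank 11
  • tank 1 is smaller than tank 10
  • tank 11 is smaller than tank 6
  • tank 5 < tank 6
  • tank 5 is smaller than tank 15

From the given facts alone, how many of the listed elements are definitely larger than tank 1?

4

From tank 1 the given relations immediately reach tank 10, tank 7, tank 8.
From those, tank 15 — 4 in total.
Nothing else is reachable above tank 1; 4 in all.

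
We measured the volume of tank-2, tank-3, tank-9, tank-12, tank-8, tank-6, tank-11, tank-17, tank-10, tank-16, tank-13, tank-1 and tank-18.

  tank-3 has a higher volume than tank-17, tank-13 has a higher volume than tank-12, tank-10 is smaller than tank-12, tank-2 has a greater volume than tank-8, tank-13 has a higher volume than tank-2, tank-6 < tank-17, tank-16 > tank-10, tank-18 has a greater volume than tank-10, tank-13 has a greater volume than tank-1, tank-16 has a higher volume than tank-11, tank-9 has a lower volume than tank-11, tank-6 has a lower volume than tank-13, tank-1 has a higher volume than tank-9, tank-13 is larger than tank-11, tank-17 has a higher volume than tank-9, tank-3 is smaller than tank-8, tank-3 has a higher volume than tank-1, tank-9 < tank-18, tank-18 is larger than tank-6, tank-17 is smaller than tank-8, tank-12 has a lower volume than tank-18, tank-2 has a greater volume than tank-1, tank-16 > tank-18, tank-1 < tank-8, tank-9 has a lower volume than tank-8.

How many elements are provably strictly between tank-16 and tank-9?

The relations place tank-9 below tank-16. An element lies strictly between them when it is forced above tank-9 and also forced below tank-16.
Above tank-9: {tank-1, tank-17, tank-11, tank-3, tank-8, tank-2, tank-18, tank-13}. Below tank-16: {tank-6, tank-10, tank-11, tank-12, tank-18}.
Intersection: {tank-11, tank-18} — 2.

2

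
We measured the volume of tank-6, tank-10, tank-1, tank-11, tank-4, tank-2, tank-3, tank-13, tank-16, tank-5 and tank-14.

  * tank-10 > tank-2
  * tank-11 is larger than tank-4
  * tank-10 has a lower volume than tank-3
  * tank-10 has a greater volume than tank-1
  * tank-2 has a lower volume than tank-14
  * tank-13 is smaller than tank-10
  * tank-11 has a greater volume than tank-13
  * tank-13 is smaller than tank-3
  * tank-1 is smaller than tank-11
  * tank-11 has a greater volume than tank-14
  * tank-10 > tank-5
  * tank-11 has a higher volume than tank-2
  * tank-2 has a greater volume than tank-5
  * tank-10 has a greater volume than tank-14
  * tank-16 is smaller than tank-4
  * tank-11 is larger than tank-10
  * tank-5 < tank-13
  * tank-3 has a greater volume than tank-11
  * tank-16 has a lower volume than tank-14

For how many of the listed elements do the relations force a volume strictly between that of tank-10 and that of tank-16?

The relations place tank-16 below tank-10. An element lies strictly between them when it is forced above tank-16 and also forced below tank-10.
Above tank-16: {tank-4, tank-14, tank-11, tank-3}. Below tank-10: {tank-5, tank-1, tank-2, tank-13, tank-14}.
Intersection: {tank-14} — 1.

1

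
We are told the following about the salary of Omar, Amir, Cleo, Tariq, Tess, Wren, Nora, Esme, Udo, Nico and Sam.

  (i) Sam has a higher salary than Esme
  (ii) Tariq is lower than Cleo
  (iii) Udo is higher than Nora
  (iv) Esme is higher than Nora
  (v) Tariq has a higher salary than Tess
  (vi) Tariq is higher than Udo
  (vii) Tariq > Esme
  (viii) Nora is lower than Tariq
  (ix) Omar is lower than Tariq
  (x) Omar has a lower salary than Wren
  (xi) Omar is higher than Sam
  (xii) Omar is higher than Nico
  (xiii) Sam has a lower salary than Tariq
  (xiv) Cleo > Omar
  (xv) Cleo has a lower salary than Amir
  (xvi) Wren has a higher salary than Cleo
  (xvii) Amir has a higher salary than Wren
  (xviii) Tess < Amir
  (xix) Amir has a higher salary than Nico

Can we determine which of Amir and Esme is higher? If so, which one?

Esme < Sam and Sam < Omar give Esme < Omar.
With Omar < Tariq: Esme < Sam < Omar < Tariq.
Then Tariq < Cleo extends the chain to Cleo.
Then Cleo < Wren extends the chain to Wren.
With Wren < Amir: Esme < Sam < Omar < Tariq < Cleo < Wren < Amir.
So Amir is higher.

Amir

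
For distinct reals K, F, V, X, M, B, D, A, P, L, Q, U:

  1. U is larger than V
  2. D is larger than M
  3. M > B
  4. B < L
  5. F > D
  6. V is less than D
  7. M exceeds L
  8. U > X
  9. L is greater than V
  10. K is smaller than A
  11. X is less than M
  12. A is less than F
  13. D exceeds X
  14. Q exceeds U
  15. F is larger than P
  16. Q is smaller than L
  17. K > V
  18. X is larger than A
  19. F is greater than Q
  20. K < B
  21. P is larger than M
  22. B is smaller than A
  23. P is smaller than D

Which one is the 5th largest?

L

Chaining the given pairs: V < K < B < A < X < U < Q < L < M < P < D < F.
Counting 5 from the largest end gives L.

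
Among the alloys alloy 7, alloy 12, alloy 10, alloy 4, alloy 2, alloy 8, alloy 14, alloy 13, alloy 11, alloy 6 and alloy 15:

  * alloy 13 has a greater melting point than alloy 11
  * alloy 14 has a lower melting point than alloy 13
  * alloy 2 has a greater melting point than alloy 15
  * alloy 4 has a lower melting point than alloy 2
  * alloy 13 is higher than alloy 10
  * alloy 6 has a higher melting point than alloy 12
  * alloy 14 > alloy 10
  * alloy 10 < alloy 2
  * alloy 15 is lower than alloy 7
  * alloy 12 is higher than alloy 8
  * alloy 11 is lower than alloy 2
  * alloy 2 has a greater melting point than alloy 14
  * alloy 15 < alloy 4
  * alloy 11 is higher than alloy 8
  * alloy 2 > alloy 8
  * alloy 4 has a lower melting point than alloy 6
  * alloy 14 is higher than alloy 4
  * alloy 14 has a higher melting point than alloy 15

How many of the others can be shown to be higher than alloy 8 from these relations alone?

From alloy 8 the given relations immediately reach alloy 11, alloy 2, alloy 12.
From those, alloy 13, alloy 6 — 5 in total.
Nothing else is reachable above alloy 8; 5 in all.

5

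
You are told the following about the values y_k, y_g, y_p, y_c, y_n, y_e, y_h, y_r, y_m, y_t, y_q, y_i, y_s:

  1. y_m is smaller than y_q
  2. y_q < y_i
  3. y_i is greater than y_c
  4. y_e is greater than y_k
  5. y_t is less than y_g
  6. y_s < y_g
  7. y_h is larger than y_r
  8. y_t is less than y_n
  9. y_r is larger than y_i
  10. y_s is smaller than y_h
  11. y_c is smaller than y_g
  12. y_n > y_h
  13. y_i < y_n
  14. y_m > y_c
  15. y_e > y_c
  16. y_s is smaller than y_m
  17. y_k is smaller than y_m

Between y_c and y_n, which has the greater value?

y_n

The relevant relations are y_c < y_m; y_m < y_q; y_q < y_i; y_i < y_r; y_r < y_h; y_h < y_n.
Chaining these gives y_c < y_m < y_q < y_i < y_r < y_h < y_n.
So y_c < y_n; y_n is the larger of the two.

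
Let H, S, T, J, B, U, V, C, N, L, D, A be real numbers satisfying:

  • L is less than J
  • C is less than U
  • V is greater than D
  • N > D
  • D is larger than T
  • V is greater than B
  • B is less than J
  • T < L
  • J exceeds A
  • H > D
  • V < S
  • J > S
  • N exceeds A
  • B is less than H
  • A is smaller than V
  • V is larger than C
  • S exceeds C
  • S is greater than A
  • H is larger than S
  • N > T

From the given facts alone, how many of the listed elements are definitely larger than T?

7

Directly above T: D, L, N.
One step further: V, H, J (6 so far).
One step further: S (7 so far).
Nothing else is reachable above T; 7 in all.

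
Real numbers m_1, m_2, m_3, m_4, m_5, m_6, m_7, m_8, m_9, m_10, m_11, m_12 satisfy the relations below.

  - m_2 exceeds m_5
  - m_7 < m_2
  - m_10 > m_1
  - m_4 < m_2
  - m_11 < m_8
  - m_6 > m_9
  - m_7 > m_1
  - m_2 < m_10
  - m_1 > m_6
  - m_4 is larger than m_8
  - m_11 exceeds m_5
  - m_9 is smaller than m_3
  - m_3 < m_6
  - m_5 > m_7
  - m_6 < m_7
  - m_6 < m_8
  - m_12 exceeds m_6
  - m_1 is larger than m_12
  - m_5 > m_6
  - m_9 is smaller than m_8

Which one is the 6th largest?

Piecing the relations together gives one ordering: m_9 < m_3 < m_6 < m_12 < m_1 < m_7 < m_5 < m_11 < m_8 < m_4 < m_2 < m_10.
The 6th largest is m_5.

m_5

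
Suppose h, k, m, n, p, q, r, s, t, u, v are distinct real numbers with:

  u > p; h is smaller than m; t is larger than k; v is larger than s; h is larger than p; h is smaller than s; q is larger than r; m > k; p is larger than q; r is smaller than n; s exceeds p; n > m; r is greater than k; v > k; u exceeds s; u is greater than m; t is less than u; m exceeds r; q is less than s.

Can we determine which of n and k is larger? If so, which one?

n

Link the given pairs in sequence: k < r; r < q; q < p; p < h; h < m; m < n.
Together: k < r < q < p < h < m < n.
So n is larger.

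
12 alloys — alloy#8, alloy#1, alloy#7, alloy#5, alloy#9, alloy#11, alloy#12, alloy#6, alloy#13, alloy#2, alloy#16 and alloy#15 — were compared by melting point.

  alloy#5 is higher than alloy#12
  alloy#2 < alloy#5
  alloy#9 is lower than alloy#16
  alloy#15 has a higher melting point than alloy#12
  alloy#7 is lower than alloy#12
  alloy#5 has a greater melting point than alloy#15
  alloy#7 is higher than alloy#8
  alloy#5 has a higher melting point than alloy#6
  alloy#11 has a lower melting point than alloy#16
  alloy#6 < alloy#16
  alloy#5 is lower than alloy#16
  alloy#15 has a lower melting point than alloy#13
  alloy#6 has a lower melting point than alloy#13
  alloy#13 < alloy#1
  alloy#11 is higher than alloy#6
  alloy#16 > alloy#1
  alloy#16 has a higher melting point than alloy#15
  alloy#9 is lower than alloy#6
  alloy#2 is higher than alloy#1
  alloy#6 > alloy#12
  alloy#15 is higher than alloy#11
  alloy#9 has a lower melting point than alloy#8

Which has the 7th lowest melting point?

alloy#15

Piecing the relations together gives one ordering: alloy#9 < alloy#8 < alloy#7 < alloy#12 < alloy#6 < alloy#11 < alloy#15 < alloy#13 < alloy#1 < alloy#2 < alloy#5 < alloy#16.
The 7th smallest is alloy#15.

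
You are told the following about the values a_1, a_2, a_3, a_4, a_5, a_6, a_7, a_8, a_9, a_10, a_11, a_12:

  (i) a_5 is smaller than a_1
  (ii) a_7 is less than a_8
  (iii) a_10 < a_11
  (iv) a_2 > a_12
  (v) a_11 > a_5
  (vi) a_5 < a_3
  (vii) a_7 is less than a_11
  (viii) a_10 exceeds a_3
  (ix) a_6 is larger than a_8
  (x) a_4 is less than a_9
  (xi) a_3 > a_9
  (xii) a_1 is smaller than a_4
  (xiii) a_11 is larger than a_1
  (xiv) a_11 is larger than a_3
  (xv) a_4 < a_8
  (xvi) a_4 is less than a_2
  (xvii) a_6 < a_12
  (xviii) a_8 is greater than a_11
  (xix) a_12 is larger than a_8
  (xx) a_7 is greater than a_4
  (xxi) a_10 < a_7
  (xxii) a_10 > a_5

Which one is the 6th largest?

a_7

Piecing the relations together gives one ordering: a_5 < a_1 < a_4 < a_9 < a_3 < a_10 < a_7 < a_11 < a_8 < a_6 < a_12 < a_2.
Counting 6 from the largest end gives a_7.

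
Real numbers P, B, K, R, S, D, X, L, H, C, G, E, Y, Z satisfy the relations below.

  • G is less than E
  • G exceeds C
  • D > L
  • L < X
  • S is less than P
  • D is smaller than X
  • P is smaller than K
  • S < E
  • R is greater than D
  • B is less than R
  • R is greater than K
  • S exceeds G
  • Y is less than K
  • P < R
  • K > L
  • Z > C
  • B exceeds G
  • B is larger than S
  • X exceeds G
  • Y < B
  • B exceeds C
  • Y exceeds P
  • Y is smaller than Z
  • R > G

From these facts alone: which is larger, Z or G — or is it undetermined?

Z

G < S and S < P give G < P.
Then P < Y extends the chain to Y.
With Y < Z: G < S < P < Y < Z.
So Z is larger.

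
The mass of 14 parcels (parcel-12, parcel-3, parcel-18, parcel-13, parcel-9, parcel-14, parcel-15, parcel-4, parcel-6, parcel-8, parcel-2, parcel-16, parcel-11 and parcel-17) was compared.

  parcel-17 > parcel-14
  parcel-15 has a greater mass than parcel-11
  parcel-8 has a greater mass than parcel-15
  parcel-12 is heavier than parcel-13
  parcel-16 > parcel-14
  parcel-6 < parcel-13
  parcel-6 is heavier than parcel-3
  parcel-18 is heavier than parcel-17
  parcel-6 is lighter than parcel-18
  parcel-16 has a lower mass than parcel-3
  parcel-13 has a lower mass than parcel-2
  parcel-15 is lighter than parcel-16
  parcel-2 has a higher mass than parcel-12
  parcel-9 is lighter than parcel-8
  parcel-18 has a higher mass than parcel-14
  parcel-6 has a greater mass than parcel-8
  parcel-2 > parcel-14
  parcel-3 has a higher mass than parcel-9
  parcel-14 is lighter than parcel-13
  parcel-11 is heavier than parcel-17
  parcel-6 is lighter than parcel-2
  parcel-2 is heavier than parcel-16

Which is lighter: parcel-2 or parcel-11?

parcel-11

parcel-11 < parcel-15 and parcel-15 < parcel-16 give parcel-11 < parcel-16.
Then parcel-16 < parcel-3 extends the chain to parcel-3.
Then parcel-3 < parcel-6 extends the chain to parcel-6.
With parcel-6 < parcel-13: parcel-11 < parcel-15 < parcel-16 < parcel-3 < parcel-6 < parcel-13.
Then parcel-13 < parcel-12 extends the chain to parcel-12.
With parcel-12 < parcel-2: parcel-11 < parcel-15 < parcel-16 < parcel-3 < parcel-6 < parcel-13 < parcel-12 < parcel-2.
So parcel-11 < parcel-2; parcel-11 is the lighter of the two.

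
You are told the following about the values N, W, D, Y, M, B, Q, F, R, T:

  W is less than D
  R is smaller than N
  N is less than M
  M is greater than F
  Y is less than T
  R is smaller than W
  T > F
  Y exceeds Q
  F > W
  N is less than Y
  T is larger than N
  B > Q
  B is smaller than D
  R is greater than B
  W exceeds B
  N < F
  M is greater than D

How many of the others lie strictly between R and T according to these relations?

4

Chaining upward from R reaches: N, W, D, F, Y, M.
Chaining downward from T reaches: Q, B, N, W, F, Y.
Strictly between R and T are those in both lists: N, W, F, Y — 4 elements.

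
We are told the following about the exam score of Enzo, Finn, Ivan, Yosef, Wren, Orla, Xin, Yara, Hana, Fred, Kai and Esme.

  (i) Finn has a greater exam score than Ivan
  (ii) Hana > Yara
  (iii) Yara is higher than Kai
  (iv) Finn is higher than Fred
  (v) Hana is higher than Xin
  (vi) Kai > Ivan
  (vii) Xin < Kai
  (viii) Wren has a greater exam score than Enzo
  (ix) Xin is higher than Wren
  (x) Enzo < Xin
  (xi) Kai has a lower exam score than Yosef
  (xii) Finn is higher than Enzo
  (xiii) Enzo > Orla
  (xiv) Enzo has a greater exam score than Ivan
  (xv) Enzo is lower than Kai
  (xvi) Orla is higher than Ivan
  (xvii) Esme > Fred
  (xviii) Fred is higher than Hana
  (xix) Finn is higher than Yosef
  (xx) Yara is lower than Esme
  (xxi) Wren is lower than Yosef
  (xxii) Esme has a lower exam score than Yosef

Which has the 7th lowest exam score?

Chaining the given pairs: Ivan < Orla < Enzo < Wren < Xin < Kai < Yara < Hana < Fred < Esme < Yosef < Finn.
Counting 7 from the smallest end gives Yara.

Yara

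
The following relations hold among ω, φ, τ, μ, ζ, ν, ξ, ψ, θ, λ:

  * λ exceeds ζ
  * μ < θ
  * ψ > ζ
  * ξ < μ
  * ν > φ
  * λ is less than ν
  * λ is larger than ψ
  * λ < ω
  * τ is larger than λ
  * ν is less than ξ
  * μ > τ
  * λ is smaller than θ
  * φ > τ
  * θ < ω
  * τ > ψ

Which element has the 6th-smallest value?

ν

Piecing the relations together gives one ordering: ζ < ψ < λ < τ < φ < ν < ξ < μ < θ < ω.
The 6th smallest is ν.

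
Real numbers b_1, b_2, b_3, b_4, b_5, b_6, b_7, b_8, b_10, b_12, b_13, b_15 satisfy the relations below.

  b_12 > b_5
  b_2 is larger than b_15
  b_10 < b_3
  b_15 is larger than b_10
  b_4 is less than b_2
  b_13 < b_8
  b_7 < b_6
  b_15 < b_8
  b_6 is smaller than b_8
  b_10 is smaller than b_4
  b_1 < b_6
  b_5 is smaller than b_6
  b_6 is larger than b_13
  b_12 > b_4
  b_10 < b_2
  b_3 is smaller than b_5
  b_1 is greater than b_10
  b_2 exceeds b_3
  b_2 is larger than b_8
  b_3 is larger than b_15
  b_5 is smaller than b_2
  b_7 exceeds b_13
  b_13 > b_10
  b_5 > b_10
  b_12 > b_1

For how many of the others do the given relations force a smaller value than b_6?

7

From b_6 the given relations immediately reach b_1, b_13, b_5, b_7.
From those, b_10, b_3 — 6 in total.
From those, b_15 — 7 in total.
No other element is forced below b_6 by the given relations, so the count is 7.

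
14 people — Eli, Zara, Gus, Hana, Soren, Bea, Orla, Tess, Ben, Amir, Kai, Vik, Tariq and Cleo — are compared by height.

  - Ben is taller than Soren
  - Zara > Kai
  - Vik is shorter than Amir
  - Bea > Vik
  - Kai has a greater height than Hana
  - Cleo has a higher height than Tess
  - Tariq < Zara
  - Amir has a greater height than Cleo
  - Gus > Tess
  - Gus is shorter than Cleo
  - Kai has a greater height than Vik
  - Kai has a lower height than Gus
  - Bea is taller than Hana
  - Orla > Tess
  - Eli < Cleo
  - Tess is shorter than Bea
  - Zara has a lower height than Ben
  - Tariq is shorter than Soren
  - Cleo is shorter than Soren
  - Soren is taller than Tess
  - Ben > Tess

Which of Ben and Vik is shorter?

Vik

Link the given pairs in sequence: Vik < Kai; Kai < Gus; Gus < Cleo; Cleo < Soren; Soren < Ben.
Chaining these gives Vik < Kai < Gus < Cleo < Soren < Ben.
So Vik < Ben; Vik is the shorter of the two.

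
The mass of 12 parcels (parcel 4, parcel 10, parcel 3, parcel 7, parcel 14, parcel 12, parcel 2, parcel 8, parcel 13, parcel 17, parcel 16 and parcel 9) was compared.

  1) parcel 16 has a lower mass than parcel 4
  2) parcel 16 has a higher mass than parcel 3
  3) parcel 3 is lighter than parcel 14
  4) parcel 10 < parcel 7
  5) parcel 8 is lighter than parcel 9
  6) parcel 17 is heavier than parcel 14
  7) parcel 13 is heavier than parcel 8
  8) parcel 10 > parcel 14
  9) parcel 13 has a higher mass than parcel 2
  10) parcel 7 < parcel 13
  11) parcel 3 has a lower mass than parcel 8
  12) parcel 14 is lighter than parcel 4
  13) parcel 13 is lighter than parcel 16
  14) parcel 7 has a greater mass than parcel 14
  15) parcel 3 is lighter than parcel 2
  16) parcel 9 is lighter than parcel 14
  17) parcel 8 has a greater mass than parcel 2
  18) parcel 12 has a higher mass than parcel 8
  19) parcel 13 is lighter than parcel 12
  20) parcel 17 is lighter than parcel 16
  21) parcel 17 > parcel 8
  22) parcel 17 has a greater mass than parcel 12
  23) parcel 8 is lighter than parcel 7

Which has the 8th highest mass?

parcel 14

Piecing the relations together gives one ordering: parcel 3 < parcel 2 < parcel 8 < parcel 9 < parcel 14 < parcel 10 < parcel 7 < parcel 13 < parcel 12 < parcel 17 < parcel 16 < parcel 4.
Counting 8 from the largest end gives parcel 14.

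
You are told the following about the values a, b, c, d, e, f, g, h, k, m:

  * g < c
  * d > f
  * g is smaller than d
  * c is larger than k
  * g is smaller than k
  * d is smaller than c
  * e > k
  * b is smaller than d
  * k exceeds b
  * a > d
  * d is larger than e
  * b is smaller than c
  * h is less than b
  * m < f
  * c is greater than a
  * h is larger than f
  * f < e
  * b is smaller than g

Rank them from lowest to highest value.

The consecutive links are each given: m < f; f < h; h < b; b < g; g < k; k < e; e < d; d < a; a < c.

m < f < h < b < g < k < e < d < a < c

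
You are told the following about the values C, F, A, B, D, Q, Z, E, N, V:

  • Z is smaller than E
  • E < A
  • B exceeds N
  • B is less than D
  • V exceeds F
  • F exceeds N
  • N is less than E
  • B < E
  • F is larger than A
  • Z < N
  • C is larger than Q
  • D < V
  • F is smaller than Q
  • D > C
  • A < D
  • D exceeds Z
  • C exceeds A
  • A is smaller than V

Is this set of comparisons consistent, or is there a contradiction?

consistent

The single ordering Z < N < B < E < A < F < Q < C < D < V satisfies every listed relation, so no contradiction arises.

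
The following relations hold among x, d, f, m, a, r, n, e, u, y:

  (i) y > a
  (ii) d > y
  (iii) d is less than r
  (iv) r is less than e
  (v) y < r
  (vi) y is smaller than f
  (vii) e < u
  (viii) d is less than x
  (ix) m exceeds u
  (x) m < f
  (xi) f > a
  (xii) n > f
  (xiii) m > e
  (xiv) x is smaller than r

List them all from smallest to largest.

a < y < d < x < r < e < u < m < f < n

Each adjacent pair is fixed by a given relation: a < y; y < d; d < x; x < r; r < e; e < u; u < m; m < f; f < n. Chaining them end to end gives the full order.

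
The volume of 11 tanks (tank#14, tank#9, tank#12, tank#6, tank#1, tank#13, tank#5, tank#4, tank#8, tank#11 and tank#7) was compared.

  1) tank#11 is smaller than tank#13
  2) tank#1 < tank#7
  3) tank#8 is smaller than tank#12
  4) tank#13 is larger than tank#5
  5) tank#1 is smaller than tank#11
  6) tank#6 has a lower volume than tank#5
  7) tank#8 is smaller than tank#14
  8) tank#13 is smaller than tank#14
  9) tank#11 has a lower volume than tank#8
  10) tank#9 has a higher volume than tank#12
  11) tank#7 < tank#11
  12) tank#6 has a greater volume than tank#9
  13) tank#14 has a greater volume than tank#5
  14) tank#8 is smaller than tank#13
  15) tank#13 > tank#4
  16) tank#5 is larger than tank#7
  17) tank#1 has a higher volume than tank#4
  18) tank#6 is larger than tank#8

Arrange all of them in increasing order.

Nothing is placed below tank#4, so it is least; from there tank#4 < tank#1; tank#1 < tank#7; tank#7 < tank#11; tank#11 < tank#8; tank#8 < tank#12; tank#12 < tank#9; tank#9 < tank#6; tank#6 < tank#5; tank#5 < tank#13; tank#13 < tank#14, each given directly.

tank#4 < tank#1 < tank#7 < tank#11 < tank#8 < tank#12 < tank#9 < tank#6 < tank#5 < tank#13 < tank#14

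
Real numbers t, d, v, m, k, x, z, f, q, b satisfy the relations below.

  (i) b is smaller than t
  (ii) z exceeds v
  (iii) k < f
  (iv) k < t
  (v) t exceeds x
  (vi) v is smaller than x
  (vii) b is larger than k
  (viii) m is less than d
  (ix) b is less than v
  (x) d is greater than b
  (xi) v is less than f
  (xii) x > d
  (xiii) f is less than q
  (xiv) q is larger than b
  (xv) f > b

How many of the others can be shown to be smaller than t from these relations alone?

6

Directly below t: k, b, x.
One step further: v, d (5 so far).
One step further: m (6 so far).
No other element is forced below t by the given relations, so the count is 6.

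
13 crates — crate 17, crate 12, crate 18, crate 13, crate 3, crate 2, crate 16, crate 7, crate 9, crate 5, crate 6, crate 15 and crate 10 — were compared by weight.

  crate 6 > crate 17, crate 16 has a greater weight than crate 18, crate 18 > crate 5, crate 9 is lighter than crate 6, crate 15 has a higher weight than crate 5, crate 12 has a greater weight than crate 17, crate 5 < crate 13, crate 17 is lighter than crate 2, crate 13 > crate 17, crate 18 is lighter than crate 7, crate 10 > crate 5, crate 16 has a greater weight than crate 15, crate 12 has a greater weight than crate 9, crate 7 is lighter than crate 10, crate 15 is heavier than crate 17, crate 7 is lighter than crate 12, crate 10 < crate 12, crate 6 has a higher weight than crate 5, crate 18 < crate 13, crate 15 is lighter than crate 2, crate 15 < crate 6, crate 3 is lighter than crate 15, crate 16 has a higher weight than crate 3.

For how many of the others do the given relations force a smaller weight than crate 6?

The elements the relations force below crate 6 are crate 5, crate 3, crate 17, crate 15, crate 9 — no chain reaches any other.
That is 5.

5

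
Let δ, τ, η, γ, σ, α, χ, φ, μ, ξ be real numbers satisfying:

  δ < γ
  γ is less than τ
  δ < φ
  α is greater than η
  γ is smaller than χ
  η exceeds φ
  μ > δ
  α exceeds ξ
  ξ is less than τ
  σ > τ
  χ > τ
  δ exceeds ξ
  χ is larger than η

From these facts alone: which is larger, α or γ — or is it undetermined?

Following every chain through γ: above γ we get τ, χ, σ; below γ we get ξ, δ.
α is not reached, and no chain runs the other way from α to γ.
So the given relations leave the order of γ and α undetermined.

undetermined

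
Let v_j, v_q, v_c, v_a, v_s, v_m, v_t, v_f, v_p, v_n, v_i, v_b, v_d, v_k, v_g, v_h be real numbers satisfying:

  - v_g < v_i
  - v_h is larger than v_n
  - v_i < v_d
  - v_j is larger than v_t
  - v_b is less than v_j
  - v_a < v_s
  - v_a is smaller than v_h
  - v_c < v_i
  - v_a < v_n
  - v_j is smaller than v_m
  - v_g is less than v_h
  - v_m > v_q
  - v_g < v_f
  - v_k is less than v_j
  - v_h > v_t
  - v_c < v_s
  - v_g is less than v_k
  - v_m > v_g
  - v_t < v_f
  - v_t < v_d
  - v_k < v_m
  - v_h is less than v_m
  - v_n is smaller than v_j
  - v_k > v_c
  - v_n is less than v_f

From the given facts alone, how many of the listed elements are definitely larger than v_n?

From v_n the given relations immediately reach v_f, v_h, v_j.
From those, v_m — 4 in total.
Nothing else is reachable above v_n; 4 in all.

4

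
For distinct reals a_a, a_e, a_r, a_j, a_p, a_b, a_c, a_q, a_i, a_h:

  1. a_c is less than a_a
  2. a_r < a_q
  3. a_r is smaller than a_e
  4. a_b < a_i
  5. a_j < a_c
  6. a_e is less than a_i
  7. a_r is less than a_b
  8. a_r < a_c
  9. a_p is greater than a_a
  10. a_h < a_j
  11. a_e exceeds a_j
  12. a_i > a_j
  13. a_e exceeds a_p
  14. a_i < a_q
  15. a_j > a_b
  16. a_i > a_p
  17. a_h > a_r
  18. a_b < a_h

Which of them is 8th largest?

Chaining the given pairs: a_r < a_b < a_h < a_j < a_c < a_a < a_p < a_e < a_i < a_q.
The 8th largest is a_h.

a_h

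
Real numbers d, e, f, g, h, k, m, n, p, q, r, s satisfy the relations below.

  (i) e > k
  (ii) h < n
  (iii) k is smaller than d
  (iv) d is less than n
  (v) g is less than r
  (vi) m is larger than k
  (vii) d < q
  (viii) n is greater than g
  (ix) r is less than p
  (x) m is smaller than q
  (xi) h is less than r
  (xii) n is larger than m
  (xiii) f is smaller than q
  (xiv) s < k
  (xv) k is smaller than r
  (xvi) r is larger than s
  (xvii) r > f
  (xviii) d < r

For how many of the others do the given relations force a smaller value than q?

5

From q the given relations immediately reach f, m, d.
From those, k — 4 in total.
From those, s — 5 in total.
Nothing else is reachable below q; 5 in all.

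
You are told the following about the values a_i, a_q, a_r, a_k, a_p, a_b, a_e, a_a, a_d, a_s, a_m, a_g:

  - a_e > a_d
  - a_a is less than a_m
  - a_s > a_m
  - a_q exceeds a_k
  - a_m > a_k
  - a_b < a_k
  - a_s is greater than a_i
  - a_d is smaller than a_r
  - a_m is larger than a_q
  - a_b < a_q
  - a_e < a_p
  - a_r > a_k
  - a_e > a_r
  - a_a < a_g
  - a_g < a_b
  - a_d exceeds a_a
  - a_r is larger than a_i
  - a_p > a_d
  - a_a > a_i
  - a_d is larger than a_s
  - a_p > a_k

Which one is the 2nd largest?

a_e

The consecutive relations fix a unique order: a_i < a_a < a_g < a_b < a_k < a_q < a_m < a_s < a_d < a_r < a_e < a_p.
The 2nd largest is a_e.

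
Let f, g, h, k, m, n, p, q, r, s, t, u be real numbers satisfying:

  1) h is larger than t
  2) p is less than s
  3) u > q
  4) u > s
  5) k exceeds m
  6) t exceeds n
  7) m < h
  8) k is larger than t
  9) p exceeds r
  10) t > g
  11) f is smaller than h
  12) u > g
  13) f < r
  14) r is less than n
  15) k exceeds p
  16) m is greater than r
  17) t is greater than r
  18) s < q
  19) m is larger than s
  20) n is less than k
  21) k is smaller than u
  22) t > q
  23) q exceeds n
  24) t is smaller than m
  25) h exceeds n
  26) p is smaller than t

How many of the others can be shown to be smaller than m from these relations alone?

Directly below m: r, s, t.
One step further: g, f, n, p, q (8 so far).
No other element is forced below m by the given relations, so the count is 8.

8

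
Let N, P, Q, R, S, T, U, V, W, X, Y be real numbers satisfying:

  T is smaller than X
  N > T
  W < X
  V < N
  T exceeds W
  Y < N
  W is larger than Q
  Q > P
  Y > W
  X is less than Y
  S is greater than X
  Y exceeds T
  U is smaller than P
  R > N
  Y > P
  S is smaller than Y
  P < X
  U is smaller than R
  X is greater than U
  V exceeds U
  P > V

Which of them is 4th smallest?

Chaining the given pairs: U < V < P < Q < W < T < X < S < Y < N < R.
Counting 4 from the smallest end gives Q.

Q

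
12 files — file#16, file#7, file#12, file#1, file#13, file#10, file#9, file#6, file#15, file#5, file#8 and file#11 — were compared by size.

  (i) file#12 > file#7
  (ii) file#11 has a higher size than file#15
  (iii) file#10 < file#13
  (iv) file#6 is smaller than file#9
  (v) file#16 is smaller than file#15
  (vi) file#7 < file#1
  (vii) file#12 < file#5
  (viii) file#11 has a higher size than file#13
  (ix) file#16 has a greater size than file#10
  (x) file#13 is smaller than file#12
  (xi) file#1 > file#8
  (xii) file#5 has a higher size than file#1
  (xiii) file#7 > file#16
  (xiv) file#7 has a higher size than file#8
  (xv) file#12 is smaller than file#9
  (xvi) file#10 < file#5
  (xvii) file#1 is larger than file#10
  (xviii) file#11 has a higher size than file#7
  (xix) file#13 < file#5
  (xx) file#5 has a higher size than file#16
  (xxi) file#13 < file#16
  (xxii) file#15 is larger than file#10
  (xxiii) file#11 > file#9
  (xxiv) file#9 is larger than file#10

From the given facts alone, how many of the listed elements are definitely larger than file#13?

8

The elements the relations force above file#13 are file#16, file#7, file#15, file#12, file#1, file#9, file#5, file#11 — no chain reaches any other.
That is 8.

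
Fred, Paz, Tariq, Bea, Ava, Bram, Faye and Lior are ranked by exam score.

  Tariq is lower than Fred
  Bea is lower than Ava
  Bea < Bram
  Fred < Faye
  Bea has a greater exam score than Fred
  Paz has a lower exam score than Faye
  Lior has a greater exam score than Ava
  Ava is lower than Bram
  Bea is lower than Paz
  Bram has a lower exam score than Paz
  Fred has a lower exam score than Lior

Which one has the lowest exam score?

Chaining upward from Tariq: directly above it, Fred; then Bea, Lior, Faye; then Ava, Bram, Paz.
That covers every other element, and nothing is given below Tariq, so Tariq is the lowest exam score.

Tariq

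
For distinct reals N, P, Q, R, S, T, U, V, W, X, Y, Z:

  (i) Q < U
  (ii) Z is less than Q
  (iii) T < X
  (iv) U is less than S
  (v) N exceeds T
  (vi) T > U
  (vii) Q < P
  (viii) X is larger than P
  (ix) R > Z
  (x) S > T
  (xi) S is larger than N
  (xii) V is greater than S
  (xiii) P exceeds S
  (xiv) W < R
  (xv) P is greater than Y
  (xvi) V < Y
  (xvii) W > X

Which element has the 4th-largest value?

Piecing the relations together gives one ordering: Z < Q < U < T < N < S < V < Y < P < X < W < R.
Counting 4 from the largest end gives P.

P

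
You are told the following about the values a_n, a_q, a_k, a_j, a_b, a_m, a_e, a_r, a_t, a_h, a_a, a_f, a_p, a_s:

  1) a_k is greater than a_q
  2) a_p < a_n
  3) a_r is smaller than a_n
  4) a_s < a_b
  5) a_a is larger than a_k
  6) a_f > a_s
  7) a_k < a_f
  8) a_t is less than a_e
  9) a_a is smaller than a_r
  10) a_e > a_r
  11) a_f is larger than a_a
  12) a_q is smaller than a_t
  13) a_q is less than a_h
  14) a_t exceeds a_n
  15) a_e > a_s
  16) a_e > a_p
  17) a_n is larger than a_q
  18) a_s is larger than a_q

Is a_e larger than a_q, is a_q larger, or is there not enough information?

a_q < a_k and a_k < a_a give a_q < a_a.
Then a_a < a_r extends the chain to a_r.
Then a_r < a_n extends the chain to a_n.
With a_n < a_t: a_q < a_k < a_a < a_r < a_n < a_t.
With a_t < a_e: a_q < a_k < a_a < a_r < a_n < a_t < a_e.
So a_e is larger.

a_e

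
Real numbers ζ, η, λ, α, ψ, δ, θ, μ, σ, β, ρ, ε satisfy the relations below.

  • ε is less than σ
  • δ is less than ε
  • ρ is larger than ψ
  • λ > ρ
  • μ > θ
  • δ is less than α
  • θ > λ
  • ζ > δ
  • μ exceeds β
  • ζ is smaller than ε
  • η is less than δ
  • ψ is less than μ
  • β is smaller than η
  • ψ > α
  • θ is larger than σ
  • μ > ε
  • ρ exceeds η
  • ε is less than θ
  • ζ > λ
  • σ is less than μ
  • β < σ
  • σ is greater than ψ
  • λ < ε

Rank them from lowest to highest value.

β < η < δ < α < ψ < ρ < λ < ζ < ε < σ < θ < μ

The consecutive links are each given: β < η; η < δ; δ < α; α < ψ; ψ < ρ; ρ < λ; λ < ζ; ζ < ε; ε < σ; σ < θ; θ < μ.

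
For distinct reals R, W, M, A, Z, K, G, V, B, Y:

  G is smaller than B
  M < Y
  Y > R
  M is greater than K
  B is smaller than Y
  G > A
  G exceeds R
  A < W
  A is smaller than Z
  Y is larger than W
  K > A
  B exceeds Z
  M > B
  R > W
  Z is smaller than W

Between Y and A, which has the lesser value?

A

A < W and W < R give A < R.
Then R < G extends the chain to G.
With G < B: A < W < R < G < B.
With B < M: A < W < R < G < B < M.
Then M < Y extends the chain to Y.
So A < Y; A is the smaller of the two.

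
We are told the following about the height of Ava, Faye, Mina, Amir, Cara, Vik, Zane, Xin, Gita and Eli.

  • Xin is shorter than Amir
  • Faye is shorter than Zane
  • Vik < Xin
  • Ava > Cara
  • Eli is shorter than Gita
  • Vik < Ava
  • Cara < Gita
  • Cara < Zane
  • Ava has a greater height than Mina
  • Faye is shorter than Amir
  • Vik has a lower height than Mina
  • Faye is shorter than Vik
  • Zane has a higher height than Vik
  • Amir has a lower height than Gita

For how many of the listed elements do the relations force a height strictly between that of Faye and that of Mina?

Chaining upward from Faye reaches: Vik, Xin, Ava, Amir, Gita, Zane.
Chaining downward from Mina reaches: Vik.
Strictly between Faye and Mina are those in both lists: Vik — 1 element.

1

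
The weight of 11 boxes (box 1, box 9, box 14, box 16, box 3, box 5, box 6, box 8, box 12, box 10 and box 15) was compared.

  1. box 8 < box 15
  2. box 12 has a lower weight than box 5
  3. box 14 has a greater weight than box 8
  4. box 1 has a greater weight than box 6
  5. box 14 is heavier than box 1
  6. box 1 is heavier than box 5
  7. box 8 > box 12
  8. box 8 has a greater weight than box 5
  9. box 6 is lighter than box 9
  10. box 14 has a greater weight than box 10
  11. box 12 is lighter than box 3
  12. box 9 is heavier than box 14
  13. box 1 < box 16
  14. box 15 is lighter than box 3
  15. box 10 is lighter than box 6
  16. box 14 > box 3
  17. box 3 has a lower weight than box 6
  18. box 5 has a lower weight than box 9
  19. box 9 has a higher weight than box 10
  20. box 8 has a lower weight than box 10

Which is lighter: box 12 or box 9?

box 12

box 12 < box 5 < box 8 < box 15 < box 3 < box 6 < box 1 < box 14 < box 9, by transitivity through box 5, box 8, box 15, box 3, box 6, box 1, box 14.
So box 12 < box 9; box 12 is the lighter of the two.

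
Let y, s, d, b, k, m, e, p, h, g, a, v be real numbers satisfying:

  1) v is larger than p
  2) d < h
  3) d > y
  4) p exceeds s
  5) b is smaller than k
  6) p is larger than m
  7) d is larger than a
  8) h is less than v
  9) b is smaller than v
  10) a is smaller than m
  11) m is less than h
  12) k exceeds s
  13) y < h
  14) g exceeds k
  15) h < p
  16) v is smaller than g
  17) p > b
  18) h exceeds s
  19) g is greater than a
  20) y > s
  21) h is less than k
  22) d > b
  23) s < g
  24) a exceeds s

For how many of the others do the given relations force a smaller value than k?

7

The elements the relations force below k are b, s, y, a, m, d, h — no chain reaches any other.
That is 7.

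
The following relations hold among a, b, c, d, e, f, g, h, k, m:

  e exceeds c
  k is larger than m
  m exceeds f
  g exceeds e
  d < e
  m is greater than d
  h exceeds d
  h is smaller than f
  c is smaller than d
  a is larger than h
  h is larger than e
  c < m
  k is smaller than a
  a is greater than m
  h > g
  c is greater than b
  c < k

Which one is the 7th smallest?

The consecutive relations fix a unique order: b < c < d < e < g < h < f < m < k < a.
Counting 7 from the smallest end gives f.

f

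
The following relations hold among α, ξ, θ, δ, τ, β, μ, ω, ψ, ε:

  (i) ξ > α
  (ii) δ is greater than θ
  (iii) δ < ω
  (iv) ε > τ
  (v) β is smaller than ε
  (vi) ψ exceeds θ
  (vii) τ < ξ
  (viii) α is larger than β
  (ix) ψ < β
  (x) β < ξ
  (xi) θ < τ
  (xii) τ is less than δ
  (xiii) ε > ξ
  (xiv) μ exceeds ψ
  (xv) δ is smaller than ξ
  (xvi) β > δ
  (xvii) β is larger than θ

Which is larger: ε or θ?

ε

The relevant relations are θ < τ; τ < δ; δ < β; β < α; α < ξ; ξ < ε.
Together: θ < τ < δ < β < α < ξ < ε.
So θ < ε; ε is the larger of the two.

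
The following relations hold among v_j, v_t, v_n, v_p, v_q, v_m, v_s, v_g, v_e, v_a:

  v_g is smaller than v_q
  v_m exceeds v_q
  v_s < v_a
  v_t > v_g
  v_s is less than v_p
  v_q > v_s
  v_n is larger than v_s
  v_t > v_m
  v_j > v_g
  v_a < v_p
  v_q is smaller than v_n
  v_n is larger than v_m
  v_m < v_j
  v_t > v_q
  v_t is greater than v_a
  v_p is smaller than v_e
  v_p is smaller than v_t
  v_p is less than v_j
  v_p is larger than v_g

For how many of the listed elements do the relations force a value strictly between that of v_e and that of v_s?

2

Chaining upward from v_s reaches: v_a, v_p, v_q, v_m, v_n, v_t, v_j.
Chaining downward from v_e reaches: v_g, v_a, v_p.
Strictly between v_s and v_e are those in both lists: v_a, v_p — 2 elements.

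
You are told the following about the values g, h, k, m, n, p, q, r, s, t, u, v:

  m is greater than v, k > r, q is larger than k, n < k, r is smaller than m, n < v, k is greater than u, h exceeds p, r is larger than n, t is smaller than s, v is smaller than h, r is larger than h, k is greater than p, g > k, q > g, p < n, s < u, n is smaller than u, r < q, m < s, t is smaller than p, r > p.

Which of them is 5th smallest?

h

The consecutive relations fix a unique order: t < p < n < v < h < r < m < s < u < k < g < q.
The 5th smallest is h.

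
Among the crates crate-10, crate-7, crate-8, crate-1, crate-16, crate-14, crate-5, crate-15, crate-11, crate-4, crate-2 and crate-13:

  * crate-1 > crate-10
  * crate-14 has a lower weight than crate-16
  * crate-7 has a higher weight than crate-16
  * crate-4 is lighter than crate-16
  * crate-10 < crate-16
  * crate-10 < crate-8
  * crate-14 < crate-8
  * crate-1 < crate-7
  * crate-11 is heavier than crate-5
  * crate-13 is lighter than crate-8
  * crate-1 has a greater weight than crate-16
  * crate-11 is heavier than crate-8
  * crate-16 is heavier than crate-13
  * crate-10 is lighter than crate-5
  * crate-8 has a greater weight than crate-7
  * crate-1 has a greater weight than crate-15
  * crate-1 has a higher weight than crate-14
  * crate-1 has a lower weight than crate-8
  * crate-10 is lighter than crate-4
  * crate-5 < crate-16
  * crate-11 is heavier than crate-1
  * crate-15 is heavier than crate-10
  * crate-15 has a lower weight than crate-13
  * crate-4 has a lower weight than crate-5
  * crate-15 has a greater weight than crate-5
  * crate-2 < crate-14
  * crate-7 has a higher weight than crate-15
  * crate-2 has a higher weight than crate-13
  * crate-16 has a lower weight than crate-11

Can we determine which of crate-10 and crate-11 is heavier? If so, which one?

The relevant relations are crate-10 < crate-4; crate-4 < crate-5; crate-5 < crate-15; crate-15 < crate-13; crate-13 < crate-2; crate-2 < crate-14; crate-14 < crate-16; crate-16 < crate-1; crate-1 < crate-7; crate-7 < crate-8; crate-8 < crate-11.
Together: crate-10 < crate-4 < crate-5 < crate-15 < crate-13 < crate-2 < crate-14 < crate-16 < crate-1 < crate-7 < crate-8 < crate-11.
So crate-11 is heavier.

crate-11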